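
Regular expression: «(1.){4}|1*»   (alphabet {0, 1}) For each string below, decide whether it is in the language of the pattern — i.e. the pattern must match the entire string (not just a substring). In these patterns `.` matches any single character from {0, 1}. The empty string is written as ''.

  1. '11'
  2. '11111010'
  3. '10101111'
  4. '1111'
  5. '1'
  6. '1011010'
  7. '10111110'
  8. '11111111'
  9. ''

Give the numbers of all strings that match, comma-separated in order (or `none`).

1 → match
2 → match
3 → match
4 → match
5 → match
6 → no match
7 → match
8 → match
9 → match

1, 2, 3, 4, 5, 7, 8, 9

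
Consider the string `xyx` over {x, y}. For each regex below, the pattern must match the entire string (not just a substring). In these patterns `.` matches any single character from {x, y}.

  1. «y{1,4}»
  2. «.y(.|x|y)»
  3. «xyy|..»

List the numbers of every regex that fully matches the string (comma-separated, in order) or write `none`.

1 → no match — must start with `y`
2 → match
3 → no match

2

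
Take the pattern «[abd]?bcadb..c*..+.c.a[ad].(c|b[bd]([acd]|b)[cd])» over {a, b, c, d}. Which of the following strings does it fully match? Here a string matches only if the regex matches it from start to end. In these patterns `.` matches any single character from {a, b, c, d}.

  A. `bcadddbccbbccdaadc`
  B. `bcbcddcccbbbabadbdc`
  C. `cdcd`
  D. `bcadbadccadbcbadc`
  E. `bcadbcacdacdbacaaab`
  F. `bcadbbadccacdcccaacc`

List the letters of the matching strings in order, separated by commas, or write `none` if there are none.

A → no match
B → no match
C → no match
D → no match
E → no match
F → match

F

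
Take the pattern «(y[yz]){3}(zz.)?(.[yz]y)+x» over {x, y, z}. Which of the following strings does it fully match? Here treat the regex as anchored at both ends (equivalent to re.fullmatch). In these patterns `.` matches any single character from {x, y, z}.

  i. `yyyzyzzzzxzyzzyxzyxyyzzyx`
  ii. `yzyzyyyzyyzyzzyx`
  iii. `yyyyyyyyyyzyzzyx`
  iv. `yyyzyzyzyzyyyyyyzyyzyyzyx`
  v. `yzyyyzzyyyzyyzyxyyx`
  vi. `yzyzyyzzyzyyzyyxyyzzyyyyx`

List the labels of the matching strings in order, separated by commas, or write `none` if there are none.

i, ii, iii, iv, v, vi

i → match
ii → match
iii → match
iv → match
v → match
vi → match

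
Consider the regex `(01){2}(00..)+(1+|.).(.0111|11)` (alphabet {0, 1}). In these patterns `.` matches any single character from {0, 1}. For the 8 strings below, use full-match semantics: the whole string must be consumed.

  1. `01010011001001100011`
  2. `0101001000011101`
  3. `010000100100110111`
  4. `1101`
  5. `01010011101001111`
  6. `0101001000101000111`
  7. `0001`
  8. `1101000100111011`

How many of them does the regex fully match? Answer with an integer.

1

1 → no match
2 → no match
3 → no match
4 → no match — must start with `01`
5 → no match
6 → match
7 → no match — must start with `01`
8 → no match — must start with `01`
Total matched: 1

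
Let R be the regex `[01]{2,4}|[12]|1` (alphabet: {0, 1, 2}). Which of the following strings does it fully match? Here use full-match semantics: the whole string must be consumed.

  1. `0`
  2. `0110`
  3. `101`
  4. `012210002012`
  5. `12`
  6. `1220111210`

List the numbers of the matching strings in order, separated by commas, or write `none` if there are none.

1 → no match
2 → match
3 → match
4 → no match
5 → no match
6 → no match

2, 3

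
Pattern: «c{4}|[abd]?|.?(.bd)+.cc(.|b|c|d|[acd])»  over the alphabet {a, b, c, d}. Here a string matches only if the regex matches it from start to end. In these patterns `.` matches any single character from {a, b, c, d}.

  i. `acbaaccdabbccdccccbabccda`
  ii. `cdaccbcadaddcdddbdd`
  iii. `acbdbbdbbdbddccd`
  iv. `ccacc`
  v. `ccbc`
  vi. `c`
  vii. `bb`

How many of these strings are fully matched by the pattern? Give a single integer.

i → no match
ii → no match
iii → no match
iv → no match
v → no match
vi → no match
vii → no match
Total matched: 0

0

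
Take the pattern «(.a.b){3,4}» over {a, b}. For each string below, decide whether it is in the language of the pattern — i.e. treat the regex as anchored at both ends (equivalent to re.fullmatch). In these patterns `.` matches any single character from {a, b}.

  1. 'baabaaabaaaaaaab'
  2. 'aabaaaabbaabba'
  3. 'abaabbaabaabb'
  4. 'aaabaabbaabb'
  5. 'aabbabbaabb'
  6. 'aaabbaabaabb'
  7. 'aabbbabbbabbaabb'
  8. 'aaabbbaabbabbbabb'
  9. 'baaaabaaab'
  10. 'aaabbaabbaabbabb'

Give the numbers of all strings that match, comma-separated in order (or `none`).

4, 6, 7, 10

1 → no match
2 → no match — must end with 'b'
3 → no match
4 → match
5 → no match
6 → match
7 → match
8 → no match
9 → no match
10 → match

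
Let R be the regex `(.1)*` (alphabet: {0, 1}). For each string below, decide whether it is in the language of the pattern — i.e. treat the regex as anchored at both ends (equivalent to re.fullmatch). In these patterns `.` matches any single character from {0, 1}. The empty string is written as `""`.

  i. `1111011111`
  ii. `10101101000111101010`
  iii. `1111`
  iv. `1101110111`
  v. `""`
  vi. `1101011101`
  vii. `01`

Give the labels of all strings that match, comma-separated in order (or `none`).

i, iii, iv, v, vi, vii

i → match
ii → no match
iii → match
iv → match
v → match
vi → match
vii → match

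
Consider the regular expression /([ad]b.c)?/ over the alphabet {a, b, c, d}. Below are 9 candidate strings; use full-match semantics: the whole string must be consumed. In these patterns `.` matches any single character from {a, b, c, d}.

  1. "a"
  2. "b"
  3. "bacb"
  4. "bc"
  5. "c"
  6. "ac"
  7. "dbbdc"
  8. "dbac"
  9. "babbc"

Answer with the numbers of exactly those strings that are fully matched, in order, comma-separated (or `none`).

8

1 → no match
2 → no match
3 → no match
4 → no match
5 → no match
6 → no match
7 → no match
8 → match
9 → no match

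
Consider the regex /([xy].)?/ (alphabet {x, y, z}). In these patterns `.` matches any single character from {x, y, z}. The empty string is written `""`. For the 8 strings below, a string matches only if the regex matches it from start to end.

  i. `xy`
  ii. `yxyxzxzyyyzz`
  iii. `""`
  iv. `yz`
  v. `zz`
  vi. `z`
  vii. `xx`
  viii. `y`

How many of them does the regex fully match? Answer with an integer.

i. `xy` → match
ii. `yxyxzxzyyyzz` → no match
iii. `""` → match
iv. `yz` → match
v. `zz` → no match
vi. `z` → no match
vii. `xx` → match
viii. `y` → no match
Total matched: 4

4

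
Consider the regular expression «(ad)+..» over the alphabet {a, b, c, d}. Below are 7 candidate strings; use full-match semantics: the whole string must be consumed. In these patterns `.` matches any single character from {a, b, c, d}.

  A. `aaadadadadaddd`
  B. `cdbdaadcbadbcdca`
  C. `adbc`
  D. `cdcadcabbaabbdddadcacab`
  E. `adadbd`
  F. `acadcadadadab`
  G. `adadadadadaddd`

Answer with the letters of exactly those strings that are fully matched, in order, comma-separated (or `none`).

C, E, G

A → no match — must start with `ad`
B → no match — must start with `ad`
C → match
D → no match — must start with `ad`
E → match
F → no match — must start with `ad`
G → match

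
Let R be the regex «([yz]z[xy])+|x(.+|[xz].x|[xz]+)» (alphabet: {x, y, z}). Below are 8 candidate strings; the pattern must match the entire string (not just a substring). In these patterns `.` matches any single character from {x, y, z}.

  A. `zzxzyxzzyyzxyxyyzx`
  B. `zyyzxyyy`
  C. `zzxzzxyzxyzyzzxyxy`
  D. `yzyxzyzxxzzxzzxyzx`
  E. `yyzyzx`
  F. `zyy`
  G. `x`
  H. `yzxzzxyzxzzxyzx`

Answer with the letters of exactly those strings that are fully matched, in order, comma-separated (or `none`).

H

A → no match
B → no match
C → no match
D → no match
E → no match
F → no match
G → no match
H → match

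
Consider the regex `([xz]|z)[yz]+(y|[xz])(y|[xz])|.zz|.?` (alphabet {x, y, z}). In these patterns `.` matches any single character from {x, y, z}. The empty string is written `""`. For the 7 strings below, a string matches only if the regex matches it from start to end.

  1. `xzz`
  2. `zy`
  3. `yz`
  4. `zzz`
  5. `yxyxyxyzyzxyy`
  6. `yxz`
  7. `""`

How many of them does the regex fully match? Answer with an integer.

1. `xzz` → match
2. `zy` → no match
3. `yz` → no match
4. `zzz` → match
5 → no match
6. `yxz` → no match
7. `""` → match
Total matched: 3

3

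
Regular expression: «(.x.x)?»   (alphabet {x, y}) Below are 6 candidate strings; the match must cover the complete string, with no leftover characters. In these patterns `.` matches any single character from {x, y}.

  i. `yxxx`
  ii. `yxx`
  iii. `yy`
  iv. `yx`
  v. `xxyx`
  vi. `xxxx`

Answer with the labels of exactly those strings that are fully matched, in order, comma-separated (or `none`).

i. `yxxx` → match
ii. `yxx` → no match
iii. `yy` → no match
iv. `yx` → no match
v. `xxyx` → match
vi. `xxxx` → match

i, v, vi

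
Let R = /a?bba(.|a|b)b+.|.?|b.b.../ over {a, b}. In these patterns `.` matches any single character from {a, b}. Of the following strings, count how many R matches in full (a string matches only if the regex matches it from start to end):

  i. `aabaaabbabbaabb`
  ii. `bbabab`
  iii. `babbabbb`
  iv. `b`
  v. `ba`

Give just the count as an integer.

1

i → no match
ii → no match
iii → no match
iv → match
v → no match
Total matched: 1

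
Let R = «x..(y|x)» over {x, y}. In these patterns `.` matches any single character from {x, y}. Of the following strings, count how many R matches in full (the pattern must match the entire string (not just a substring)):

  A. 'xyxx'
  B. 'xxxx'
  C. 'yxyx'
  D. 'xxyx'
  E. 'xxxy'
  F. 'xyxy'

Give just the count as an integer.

A → match
B → match
C → no match — must start with 'x'
D → match
E → match
F → match
Total matched: 5

5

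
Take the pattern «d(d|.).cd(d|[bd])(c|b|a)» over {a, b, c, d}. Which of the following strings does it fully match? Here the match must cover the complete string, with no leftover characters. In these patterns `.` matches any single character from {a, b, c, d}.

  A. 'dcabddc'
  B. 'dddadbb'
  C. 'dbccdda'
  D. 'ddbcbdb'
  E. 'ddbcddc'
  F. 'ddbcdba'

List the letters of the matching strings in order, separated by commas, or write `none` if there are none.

A → no match
B → no match
C → match
D → no match
E → match
F → match

C, E, F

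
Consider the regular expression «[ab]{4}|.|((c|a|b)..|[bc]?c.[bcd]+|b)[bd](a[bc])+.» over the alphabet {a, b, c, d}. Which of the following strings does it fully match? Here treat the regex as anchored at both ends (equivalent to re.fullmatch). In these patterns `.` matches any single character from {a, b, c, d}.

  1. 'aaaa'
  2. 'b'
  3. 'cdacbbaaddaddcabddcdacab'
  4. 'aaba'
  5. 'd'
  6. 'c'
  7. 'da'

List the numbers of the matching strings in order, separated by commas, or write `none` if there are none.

1, 2, 4, 5, 6

1 → match
2 → match
3 → no match
4 → match
5 → match
6 → match
7 → no match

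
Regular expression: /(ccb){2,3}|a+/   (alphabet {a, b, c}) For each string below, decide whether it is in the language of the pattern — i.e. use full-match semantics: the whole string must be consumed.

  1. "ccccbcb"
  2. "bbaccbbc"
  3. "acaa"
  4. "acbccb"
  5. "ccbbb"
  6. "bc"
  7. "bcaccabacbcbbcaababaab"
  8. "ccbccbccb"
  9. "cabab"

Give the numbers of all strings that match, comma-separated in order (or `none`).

1 → no match
2 → no match
3 → no match
4 → no match
5 → no match
6 → no match
7 → no match
8 → match
9 → no match

8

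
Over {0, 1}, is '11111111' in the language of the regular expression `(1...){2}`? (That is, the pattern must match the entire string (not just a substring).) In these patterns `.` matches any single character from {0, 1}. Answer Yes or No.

Yes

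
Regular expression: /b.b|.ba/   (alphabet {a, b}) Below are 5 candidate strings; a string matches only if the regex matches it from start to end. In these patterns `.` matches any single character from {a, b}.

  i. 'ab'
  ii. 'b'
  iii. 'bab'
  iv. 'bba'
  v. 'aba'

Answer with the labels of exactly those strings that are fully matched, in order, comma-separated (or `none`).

iii, iv, v

i. 'ab' → no match
ii. 'b' → no match
iii. 'bab' → match
iv. 'bba' → match
v. 'aba' → match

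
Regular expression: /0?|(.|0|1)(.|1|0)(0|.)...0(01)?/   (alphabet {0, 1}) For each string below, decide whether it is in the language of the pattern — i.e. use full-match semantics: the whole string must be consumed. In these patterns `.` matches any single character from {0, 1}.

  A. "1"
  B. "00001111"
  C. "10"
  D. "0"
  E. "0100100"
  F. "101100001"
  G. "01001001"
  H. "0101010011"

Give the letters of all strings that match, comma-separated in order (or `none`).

A → no match
B → no match
C → no match
D → match
E → match
F → match
G → no match
H → no match

D, E, F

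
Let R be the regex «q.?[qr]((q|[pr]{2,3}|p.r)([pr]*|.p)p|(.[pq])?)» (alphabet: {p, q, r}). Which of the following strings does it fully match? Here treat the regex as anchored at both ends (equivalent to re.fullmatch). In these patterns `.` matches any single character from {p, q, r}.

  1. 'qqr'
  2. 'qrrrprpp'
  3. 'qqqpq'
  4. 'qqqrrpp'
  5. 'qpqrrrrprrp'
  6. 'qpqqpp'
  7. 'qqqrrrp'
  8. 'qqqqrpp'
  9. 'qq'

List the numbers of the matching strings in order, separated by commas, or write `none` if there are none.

1, 2, 3, 4, 5, 6, 7, 8, 9

1 → match
2 → match
3 → match
4 → match
5 → match
6 → match
7 → match
8 → match
9 → match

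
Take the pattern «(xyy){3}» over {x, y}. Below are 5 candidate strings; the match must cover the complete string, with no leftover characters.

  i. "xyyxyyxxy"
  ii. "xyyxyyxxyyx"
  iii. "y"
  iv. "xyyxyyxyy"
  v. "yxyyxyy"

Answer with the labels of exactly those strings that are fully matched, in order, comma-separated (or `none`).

iv

i → no match — must end with "xyy"
ii → no match — must end with "xyy"
iii → no match — must start with "xyy"
iv → match
v → no match — must start with "xyy"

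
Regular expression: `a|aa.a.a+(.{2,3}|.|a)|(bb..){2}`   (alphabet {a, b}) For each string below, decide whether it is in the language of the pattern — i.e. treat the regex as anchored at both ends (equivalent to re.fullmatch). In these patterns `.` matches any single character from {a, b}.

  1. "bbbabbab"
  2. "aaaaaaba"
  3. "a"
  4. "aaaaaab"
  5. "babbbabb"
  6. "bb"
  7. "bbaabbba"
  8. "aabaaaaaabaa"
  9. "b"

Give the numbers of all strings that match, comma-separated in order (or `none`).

1 → match
2 → match
3 → match
4 → match
5 → no match
6 → no match
7 → match
8 → match
9 → no match

1, 2, 3, 4, 7, 8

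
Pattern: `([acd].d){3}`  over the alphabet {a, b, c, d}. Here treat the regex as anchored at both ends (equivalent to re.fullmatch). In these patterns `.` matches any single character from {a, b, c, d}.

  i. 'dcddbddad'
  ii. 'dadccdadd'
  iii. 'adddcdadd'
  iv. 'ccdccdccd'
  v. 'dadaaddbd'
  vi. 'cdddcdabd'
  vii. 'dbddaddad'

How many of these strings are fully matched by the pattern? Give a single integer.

7

i → match
ii → match
iii → match
iv → match
v → match
vi → match
vii → match
Total matched: 7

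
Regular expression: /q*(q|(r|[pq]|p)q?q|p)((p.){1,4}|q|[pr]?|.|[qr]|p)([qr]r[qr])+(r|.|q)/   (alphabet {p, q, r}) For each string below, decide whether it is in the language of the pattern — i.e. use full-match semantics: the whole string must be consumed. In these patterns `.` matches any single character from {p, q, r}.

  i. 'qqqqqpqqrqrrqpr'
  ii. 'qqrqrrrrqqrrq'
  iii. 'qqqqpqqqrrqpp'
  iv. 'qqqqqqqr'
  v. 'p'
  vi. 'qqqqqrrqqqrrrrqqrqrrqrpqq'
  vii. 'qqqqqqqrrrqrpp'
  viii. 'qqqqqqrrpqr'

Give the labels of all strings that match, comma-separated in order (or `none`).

i → no match
ii → match
iii → no match
iv → no match
v → no match
vi → no match
vii → no match
viii → no match

ii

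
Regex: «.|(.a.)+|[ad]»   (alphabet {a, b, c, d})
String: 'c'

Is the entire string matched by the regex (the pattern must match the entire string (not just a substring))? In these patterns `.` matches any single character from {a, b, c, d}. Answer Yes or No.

Yes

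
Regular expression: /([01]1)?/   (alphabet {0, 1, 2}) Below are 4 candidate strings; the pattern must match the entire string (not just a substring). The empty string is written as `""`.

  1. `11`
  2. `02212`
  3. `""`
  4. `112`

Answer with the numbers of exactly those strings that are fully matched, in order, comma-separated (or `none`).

1, 3

1. `11` → match
2. `02212` → no match
3. `""` → match
4. `112` → no match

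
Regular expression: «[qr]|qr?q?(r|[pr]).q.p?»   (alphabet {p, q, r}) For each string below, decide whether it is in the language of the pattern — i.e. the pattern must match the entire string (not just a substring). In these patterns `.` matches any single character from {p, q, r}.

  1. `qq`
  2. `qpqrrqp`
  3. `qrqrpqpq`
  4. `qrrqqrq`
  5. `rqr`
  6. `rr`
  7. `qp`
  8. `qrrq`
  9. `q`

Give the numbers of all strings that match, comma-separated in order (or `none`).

9

1 → no match
2 → no match
3 → no match
4 → no match
5 → no match
6 → no match
7 → no match
8 → no match
9 → match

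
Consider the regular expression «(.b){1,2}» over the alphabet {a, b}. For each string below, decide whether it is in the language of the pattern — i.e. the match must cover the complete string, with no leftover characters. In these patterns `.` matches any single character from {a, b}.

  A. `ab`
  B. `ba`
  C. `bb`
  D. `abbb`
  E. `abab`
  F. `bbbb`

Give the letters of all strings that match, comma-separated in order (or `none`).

A → match
B → no match — must end with `b`
C → match
D → match
E → match
F → match

A, C, D, E, F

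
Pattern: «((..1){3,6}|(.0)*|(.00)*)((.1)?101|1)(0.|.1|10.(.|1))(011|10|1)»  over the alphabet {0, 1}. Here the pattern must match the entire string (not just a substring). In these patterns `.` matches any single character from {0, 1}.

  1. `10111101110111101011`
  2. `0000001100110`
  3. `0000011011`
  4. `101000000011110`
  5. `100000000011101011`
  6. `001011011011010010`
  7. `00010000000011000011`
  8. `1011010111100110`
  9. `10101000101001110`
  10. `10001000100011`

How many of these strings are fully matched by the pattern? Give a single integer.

1 → match
2 → match
3. `0000011011` → no match
4 → match
5 → match
6 → match
7 → match
8 → match
9 → no match
10 → match
Total matched: 8

8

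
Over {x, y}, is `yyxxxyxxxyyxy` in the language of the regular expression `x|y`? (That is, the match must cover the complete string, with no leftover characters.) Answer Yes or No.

No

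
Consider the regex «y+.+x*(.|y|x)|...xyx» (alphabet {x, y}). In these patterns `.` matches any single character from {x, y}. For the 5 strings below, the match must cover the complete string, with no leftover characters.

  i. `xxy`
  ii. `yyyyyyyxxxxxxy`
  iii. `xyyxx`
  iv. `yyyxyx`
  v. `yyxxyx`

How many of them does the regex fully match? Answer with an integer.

3

i → no match
ii → match
iii → no match
iv → match
v → match
Total matched: 3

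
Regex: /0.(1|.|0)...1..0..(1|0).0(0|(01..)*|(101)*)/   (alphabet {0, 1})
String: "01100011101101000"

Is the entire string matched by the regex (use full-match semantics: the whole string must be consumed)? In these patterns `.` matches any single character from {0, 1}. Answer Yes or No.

No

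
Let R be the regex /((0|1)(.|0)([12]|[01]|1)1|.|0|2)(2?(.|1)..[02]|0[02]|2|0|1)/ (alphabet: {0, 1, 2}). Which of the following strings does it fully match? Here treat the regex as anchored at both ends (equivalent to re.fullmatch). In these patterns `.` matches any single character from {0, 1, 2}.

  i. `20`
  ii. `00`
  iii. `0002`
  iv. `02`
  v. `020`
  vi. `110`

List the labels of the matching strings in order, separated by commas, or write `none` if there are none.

i, ii, iv

i → match
ii → match
iii → no match
iv → match
v → no match
vi → no match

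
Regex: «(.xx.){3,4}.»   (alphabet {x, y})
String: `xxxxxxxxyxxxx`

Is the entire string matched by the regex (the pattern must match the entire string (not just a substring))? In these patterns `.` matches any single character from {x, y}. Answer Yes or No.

Yes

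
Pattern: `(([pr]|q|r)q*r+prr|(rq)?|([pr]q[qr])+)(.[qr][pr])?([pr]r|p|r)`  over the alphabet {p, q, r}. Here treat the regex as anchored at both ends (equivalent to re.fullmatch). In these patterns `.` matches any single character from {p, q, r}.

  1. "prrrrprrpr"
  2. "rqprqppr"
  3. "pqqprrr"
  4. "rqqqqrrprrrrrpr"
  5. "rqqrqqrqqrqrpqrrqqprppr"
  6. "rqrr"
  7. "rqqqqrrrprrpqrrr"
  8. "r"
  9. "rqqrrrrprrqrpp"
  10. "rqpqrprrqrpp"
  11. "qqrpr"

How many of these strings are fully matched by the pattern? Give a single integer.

9

1 → match
2 → no match
3 → match
4 → match
5 → match
6 → match
7 → match
8 → match
9 → match
10 → no match
11 → match
Total matched: 9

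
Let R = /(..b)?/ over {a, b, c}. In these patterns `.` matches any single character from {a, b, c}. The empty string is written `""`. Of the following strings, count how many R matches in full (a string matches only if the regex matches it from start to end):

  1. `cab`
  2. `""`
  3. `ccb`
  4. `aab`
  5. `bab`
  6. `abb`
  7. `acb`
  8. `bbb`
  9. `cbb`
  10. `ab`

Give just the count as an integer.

9

1 → match
2 → match
3 → match
4 → match
5 → match
6 → match
7 → match
8 → match
9 → match
10 → no match
Total matched: 9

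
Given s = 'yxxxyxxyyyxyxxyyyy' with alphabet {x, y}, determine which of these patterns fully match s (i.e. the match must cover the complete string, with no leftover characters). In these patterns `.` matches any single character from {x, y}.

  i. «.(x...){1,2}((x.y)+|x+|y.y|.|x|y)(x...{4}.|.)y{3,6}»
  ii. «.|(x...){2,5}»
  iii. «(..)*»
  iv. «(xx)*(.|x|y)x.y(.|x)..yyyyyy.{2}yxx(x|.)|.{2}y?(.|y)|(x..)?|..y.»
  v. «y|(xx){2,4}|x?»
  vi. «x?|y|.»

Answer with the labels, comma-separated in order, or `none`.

i, iii

i → match
ii → no match
iii → match
iv → no match
v → no match
vi → no match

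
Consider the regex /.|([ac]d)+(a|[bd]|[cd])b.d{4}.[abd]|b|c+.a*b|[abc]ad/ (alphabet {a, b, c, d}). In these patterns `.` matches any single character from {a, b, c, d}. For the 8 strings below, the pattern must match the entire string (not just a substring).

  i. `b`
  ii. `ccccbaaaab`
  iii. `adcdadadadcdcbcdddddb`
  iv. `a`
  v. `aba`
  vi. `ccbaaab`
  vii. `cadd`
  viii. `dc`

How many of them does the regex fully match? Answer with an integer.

5

i → match
ii → match
iii → match
iv → match
v → no match
vi → match
vii → no match
viii → no match
Total matched: 5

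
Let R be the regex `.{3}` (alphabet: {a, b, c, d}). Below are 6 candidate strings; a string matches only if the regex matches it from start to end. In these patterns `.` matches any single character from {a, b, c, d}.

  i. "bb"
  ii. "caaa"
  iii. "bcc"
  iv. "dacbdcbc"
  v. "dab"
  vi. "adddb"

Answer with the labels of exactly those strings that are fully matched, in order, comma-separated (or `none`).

i → no match
ii → no match
iii → match
iv → no match
v → match
vi → no match

iii, v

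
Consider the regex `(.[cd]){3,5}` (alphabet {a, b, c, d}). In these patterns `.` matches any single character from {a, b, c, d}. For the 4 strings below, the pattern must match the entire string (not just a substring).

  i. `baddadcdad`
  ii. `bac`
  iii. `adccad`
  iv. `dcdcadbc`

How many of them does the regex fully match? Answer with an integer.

i → no match
ii → no match
iii → match
iv → match
Total matched: 2

2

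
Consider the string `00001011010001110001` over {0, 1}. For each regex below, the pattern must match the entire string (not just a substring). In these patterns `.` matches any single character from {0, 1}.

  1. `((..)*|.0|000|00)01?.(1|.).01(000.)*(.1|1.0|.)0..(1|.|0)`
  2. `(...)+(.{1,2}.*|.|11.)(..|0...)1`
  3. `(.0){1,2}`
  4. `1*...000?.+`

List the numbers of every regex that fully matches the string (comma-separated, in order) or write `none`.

1, 2

1 → match
2 → match
3 → no match — must end with `0`
4 → no match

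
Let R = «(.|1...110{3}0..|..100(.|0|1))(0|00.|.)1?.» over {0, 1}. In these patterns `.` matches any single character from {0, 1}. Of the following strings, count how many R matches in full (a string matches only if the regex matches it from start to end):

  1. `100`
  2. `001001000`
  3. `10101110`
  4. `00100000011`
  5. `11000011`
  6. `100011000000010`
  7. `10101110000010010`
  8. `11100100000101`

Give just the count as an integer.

1. `100` → match
2. `001001000` → no match
3. `10101110` → no match
4. `00100000011` → match
5. `11000011` → no match
6 → match
7 → no match
8 → no match
Total matched: 3

3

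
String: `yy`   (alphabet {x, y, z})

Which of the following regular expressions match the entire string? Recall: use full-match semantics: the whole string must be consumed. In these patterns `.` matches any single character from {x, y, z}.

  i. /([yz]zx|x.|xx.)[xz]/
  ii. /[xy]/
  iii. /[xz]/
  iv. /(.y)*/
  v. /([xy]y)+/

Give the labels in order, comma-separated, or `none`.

iv, v

i → no match
ii → no match
iii → no match
iv → match
v → match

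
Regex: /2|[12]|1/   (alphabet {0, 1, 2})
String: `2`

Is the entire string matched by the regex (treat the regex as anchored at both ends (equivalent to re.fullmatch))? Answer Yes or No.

Yes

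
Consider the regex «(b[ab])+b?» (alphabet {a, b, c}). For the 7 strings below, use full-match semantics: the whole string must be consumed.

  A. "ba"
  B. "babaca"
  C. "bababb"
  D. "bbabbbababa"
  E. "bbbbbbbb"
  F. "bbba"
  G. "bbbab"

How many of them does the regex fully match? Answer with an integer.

5

A → match
B → no match
C → match
D → no match
E → match
F → match
G → match
Total matched: 5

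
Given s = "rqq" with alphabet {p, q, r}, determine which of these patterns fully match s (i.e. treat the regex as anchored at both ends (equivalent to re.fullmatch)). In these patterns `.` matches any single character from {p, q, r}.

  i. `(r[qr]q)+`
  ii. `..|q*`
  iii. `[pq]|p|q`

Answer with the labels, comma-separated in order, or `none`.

i

i → match
ii → no match
iii → no match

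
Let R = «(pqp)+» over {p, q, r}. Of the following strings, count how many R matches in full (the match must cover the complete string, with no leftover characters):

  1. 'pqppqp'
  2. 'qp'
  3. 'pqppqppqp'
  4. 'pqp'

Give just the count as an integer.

1 → match
2 → no match — must start with 'pqp'
3 → match
4 → match
Total matched: 3

3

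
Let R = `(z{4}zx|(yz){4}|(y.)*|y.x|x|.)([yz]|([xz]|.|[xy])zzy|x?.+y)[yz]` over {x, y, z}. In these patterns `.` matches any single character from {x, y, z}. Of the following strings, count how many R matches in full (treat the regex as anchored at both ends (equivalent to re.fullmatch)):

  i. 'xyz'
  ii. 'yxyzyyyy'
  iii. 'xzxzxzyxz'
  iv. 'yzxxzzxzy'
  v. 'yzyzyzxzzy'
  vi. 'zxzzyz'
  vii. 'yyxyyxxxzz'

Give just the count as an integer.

i → match
ii → match
iii → no match
iv → no match
v → no match
vi → match
vii → no match
Total matched: 3

3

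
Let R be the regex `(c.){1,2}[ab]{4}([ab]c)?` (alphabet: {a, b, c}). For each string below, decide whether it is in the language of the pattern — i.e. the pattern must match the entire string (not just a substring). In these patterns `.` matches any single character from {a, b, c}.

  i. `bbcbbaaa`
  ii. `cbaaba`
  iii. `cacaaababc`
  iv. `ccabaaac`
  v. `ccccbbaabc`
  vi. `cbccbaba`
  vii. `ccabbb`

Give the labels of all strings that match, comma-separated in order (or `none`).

ii, iii, iv, v, vi, vii

i → no match — must start with `c`
ii → match
iii → match
iv → match
v → match
vi → match
vii → match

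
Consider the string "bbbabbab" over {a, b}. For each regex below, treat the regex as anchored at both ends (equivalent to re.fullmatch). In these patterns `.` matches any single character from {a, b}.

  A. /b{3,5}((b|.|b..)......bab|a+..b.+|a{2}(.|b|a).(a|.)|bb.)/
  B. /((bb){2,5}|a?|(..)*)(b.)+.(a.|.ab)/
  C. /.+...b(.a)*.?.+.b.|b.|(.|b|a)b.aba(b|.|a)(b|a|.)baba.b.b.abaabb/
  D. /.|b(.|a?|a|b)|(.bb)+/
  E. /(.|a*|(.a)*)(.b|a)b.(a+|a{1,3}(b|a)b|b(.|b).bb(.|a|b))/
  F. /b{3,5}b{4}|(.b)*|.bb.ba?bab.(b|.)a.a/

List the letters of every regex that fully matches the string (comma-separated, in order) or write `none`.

A → no match
B → match
C → no match
D → no match
E → no match
F → no match

B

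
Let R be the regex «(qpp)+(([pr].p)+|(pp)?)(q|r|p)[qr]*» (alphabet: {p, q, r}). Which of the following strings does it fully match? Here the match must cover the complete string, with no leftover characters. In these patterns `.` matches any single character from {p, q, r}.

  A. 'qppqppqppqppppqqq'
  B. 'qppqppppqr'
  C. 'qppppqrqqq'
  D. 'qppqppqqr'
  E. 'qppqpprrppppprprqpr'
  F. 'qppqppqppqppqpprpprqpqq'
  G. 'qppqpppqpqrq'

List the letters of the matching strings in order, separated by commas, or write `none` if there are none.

A → match
B → match
C → match
D → match
E → match
F → match
G → match

A, B, C, D, E, F, G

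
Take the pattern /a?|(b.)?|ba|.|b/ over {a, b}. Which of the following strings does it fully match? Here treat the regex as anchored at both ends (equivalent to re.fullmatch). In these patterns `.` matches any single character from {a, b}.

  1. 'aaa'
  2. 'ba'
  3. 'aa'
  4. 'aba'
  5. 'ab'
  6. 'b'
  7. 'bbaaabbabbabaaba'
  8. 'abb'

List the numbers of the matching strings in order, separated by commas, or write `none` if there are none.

1 → no match
2 → match
3 → no match
4 → no match
5 → no match
6 → match
7 → no match
8 → no match

2, 6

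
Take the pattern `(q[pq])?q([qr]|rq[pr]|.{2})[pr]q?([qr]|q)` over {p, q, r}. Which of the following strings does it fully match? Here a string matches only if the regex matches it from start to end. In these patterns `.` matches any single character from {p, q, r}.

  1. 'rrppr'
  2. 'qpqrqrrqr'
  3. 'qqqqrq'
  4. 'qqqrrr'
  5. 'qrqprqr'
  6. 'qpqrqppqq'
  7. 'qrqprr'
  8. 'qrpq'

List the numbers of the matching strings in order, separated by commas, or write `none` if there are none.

2, 3, 4, 5, 6, 7, 8

1 → no match
2 → match
3 → match
4 → match
5 → match
6 → match
7 → match
8 → match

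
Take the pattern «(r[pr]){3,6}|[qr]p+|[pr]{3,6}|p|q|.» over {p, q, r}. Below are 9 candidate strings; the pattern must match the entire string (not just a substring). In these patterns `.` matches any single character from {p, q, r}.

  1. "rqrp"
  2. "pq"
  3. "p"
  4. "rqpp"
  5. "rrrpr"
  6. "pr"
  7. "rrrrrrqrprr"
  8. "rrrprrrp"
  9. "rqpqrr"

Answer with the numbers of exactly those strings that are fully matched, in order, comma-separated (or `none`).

1. "rqrp" → no match
2. "pq" → no match
3. "p" → match
4. "rqpp" → no match
5. "rrrpr" → match
6. "pr" → no match
7. "rrrrrrqrprr" → no match
8. "rrrprrrp" → match
9. "rqpqrr" → no match

3, 5, 8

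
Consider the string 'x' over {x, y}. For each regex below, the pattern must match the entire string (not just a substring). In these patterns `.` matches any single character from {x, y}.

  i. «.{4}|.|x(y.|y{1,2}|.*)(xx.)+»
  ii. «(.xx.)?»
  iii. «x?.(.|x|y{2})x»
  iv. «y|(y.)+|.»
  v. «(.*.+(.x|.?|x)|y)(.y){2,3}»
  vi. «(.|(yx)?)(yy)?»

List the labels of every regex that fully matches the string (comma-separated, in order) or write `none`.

i, iv, vi

i → match
ii → no match
iii → no match
iv → match
v → no match — must end with 'y'
vi → match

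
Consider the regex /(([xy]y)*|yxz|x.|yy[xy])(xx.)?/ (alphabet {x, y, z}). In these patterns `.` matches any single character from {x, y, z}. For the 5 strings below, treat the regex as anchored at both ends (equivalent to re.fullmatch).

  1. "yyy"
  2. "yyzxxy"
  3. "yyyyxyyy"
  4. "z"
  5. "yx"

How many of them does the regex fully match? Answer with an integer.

1 → match
2 → no match
3 → match
4 → no match
5 → no match
Total matched: 2

2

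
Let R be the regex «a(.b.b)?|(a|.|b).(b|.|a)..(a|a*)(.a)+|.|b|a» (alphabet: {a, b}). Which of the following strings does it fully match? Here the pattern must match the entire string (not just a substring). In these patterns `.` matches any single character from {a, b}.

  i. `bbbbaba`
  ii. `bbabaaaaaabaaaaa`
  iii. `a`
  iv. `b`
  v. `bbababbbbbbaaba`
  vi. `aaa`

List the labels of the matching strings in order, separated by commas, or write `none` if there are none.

i → match
ii → match
iii → match
iv → match
v → no match
vi → no match

i, ii, iii, iv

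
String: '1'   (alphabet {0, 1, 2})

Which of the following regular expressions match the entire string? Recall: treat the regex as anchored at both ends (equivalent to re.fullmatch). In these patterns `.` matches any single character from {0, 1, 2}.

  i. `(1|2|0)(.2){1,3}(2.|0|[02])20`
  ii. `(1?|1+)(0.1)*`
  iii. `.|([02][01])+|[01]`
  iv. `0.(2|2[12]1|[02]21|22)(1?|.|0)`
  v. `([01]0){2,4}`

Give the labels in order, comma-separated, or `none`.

i → no match — must end with '20'
ii → match
iii → match
iv → no match — must start with '0'
v → no match — must end with '0'

ii, iii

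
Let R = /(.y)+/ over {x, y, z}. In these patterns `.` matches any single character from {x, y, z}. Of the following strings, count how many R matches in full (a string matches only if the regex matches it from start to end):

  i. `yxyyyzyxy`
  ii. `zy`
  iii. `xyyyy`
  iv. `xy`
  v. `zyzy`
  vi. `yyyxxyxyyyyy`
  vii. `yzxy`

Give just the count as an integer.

3

i → no match
ii → match
iii → no match
iv → match
v → match
vi → no match
vii → no match
Total matched: 3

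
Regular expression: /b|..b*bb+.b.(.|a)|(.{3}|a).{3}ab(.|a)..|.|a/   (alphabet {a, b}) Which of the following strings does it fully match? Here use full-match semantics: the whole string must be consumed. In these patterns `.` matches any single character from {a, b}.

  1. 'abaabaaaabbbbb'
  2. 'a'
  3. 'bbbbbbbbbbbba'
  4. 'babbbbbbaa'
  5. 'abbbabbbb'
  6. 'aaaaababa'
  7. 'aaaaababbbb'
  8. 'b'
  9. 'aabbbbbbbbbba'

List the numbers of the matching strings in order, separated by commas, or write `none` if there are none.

2, 3, 4, 5, 6, 7, 8, 9

1 → no match
2 → match
3 → match
4 → match
5 → match
6 → match
7 → match
8 → match
9 → match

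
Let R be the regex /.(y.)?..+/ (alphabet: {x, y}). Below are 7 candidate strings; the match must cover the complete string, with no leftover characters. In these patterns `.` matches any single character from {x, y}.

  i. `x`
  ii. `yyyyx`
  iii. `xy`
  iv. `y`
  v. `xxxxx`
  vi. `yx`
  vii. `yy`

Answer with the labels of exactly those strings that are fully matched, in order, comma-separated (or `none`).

i → no match
ii → match
iii → no match
iv → no match
v → match
vi → no match
vii → no match

ii, v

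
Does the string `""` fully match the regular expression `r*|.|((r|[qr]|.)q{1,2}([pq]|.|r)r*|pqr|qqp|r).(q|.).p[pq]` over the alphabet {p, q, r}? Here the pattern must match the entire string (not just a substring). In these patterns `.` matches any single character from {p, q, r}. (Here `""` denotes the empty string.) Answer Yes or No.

Yes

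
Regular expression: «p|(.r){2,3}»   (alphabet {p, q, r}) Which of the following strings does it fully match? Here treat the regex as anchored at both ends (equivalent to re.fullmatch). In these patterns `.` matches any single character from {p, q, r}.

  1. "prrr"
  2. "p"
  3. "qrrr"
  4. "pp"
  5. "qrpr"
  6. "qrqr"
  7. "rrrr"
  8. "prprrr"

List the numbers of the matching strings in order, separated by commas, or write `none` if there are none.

1, 2, 3, 5, 6, 7, 8

1. "prrr" → match
2. "p" → match
3. "qrrr" → match
4. "pp" → no match
5. "qrpr" → match
6. "qrqr" → match
7. "rrrr" → match
8. "prprrr" → match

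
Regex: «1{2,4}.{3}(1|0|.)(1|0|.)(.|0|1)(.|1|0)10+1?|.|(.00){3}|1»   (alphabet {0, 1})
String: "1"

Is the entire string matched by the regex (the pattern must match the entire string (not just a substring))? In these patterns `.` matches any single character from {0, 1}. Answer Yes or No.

Yes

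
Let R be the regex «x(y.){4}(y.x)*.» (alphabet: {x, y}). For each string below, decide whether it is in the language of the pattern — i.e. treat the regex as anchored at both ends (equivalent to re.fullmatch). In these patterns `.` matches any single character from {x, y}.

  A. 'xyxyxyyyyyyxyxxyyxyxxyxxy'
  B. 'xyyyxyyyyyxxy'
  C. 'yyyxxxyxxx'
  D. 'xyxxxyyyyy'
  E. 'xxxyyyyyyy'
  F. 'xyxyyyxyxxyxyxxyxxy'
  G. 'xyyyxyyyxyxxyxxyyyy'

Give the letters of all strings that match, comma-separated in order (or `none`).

A → match
B → match
C → no match — must start with 'xy'
D → no match
E → no match — must start with 'xy'
F → no match
G → no match

A, B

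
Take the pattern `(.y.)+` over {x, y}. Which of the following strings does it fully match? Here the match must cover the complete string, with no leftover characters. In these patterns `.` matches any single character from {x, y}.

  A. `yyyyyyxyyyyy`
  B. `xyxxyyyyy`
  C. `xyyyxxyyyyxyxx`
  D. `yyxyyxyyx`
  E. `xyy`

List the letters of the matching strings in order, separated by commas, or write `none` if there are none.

A. `yyyyyyxyyyyy` → match
B. `xyxxyyyyy` → match
C → no match
D. `yyxyyxyyx` → match
E. `xyy` → match

A, B, D, E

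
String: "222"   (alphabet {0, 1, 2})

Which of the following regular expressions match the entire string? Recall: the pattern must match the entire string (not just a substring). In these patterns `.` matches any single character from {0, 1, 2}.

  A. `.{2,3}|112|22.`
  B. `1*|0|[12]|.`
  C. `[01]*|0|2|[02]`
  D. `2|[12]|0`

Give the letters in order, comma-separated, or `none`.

A

A → match
B → no match
C → no match
D → no match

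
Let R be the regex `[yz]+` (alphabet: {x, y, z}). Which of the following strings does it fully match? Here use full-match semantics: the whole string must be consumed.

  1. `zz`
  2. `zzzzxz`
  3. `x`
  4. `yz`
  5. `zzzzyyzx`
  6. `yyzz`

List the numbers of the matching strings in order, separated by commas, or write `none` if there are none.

1 → match
2 → no match
3 → no match
4 → match
5 → no match
6 → match

1, 4, 6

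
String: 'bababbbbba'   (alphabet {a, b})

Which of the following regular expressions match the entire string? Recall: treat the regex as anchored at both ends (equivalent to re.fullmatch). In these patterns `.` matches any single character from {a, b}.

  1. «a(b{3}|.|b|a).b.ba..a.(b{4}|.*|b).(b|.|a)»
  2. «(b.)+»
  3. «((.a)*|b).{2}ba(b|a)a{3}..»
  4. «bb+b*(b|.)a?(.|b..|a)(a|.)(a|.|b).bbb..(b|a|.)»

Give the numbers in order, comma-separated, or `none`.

2

1 → no match — must start with 'a'
2 → match
3 → no match
4 → no match — must start with 'bb'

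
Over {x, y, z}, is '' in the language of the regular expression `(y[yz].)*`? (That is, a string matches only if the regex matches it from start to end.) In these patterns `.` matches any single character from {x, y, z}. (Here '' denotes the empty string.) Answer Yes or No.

Yes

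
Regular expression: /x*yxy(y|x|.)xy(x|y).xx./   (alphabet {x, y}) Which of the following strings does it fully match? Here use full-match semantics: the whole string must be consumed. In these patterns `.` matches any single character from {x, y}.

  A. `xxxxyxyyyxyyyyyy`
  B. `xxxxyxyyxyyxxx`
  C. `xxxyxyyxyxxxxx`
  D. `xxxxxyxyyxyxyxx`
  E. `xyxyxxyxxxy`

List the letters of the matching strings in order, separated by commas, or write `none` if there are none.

A → no match
B → no match
C → match
D → no match
E → no match

C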